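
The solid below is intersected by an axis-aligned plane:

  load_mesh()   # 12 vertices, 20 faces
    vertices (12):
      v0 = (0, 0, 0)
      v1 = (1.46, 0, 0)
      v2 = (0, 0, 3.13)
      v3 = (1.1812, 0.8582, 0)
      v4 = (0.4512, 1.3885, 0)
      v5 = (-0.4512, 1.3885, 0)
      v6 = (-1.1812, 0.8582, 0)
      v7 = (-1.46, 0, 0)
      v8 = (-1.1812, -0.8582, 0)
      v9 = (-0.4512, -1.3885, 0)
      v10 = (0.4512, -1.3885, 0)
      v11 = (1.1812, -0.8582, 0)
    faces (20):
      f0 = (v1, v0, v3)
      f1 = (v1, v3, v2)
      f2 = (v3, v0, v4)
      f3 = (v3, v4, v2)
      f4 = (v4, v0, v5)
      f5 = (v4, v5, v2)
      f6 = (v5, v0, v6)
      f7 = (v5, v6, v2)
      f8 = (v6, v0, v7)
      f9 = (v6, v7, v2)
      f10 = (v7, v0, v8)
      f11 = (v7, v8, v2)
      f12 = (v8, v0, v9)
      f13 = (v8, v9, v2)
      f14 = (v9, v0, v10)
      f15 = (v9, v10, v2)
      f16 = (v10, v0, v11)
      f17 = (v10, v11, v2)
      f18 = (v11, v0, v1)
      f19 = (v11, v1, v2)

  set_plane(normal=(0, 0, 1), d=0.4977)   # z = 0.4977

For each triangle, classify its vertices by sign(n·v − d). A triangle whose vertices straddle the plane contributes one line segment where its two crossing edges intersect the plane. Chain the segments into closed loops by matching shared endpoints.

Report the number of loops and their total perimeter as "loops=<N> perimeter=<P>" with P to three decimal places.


Straddling triangles (10 of 20):
  (v1,v3,v2) [--+] → (0.993378, 0.721738, 0.4977)–(1.22785, 0, 0.4977)  len=0.7589
  (v3,v4,v2) [--+] → (0.379455, 1.16772, 0.4977)–(0.993378, 0.721738, 0.4977)  len=0.7588
  (v4,v5,v2) [--+] → (-0.379455, 1.16772, 0.4977)–(0.379455, 1.16772, 0.4977)  len=0.7589
  (v5,v6,v2) [--+] → (-0.993378, 0.721738, 0.4977)–(-0.379455, 1.16772, 0.4977)  len=0.7588
  (v6,v7,v2) [--+] → (-1.22785, 0, 0.4977)–(-0.993378, 0.721738, 0.4977)  len=0.7589
  (v7,v8,v2) [--+] → (-0.993378, -0.721738, 0.4977)–(-1.22785, 0, 0.4977)  len=0.7589
  (v8,v9,v2) [--+] → (-0.379455, -1.16772, 0.4977)–(-0.993378, -0.721738, 0.4977)  len=0.7588
  (v9,v10,v2) [--+] → (0.379455, -1.16772, 0.4977)–(-0.379455, -1.16772, 0.4977)  len=0.7589
  (v10,v11,v2) [--+] → (0.993378, -0.721738, 0.4977)–(0.379455, -1.16772, 0.4977)  len=0.7588
  (v11,v1,v2) [--+] → (1.22785, 0, 0.4977)–(0.993378, -0.721738, 0.4977)  len=0.7589

Chained into 1 loop(s):
  loop 1: 10 segments, perimeter = 7.5885
Total perimeter = 7.589

loops=1 perimeter=7.589


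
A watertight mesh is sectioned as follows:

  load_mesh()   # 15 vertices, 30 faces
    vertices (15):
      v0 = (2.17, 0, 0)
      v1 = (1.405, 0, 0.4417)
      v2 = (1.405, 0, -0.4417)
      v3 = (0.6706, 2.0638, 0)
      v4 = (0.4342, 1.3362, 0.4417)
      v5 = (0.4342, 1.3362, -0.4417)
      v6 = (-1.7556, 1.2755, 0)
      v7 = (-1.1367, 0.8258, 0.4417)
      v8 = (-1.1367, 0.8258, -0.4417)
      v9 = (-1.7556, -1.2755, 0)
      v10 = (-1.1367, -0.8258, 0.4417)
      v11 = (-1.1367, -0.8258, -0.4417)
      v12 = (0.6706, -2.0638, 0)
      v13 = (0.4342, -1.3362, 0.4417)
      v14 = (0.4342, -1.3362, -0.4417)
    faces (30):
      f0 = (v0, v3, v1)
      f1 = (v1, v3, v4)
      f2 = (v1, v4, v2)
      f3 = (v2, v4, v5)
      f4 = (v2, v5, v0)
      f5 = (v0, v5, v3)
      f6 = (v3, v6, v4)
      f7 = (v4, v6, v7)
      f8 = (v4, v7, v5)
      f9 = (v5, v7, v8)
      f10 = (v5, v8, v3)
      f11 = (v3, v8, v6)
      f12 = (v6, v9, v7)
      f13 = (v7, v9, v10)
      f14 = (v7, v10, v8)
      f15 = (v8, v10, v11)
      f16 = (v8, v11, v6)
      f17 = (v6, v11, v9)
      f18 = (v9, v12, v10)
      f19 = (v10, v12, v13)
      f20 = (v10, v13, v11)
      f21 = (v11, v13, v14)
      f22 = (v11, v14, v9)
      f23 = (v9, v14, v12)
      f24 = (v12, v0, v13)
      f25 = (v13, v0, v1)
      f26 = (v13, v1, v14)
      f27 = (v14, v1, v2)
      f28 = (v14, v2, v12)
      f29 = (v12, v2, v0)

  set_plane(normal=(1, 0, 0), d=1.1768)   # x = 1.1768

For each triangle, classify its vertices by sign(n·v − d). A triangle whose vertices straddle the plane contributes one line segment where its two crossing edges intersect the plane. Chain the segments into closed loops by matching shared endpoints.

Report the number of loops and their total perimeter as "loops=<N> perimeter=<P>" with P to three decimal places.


Straddling triangles (12 of 30):
  (v0,v3,v1) [+-+] → (1.1768, 1.36706, 0)–(1.1768, 0.641284, 0.304451)  len=0.7870
  (v1,v3,v4) [+--] → (1.1768, 0.641284, 0.304451)–(1.1768, 0.314092, 0.4417)  len=0.3548
  (v1,v4,v2) [+-+] → (1.1768, 0.314092, 0.4417)–(1.1768, 0.314092, -0.234045)  len=0.6757
  (v2,v4,v5) [+--] → (1.1768, 0.314092, -0.234045)–(1.1768, 0.314092, -0.4417)  len=0.2077
  (v2,v5,v0) [+-+] → (1.1768, 0.314092, -0.4417)–(1.1768, 0.764555, -0.252734)  len=0.4885
  (v0,v5,v3) [+--] → (1.1768, 0.764555, -0.252734)–(1.1768, 1.36706, 0)  len=0.6534
  (v12,v0,v13) [-+-] → (1.1768, -1.36706, 0)–(1.1768, -0.764555, 0.252734)  len=0.6534
  (v13,v0,v1) [-++] → (1.1768, -0.764555, 0.252734)–(1.1768, -0.314092, 0.4417)  len=0.4885
  (v13,v1,v14) [-+-] → (1.1768, -0.314092, 0.4417)–(1.1768, -0.314092, 0.234045)  len=0.2077
  (v14,v1,v2) [-++] → (1.1768, -0.314092, 0.234045)–(1.1768, -0.314092, -0.4417)  len=0.6757
  (v14,v2,v12) [-+-] → (1.1768, -0.314092, -0.4417)–(1.1768, -0.641284, -0.304451)  len=0.3548
  (v12,v2,v0) [-++] → (1.1768, -0.641284, -0.304451)–(1.1768, -1.36706, 0)  len=0.7870

Chained into 2 loop(s):
  loop 1: 6 segments, perimeter = 3.1671
  loop 2: 6 segments, perimeter = 3.1671
Total perimeter = 6.334

loops=2 perimeter=6.334


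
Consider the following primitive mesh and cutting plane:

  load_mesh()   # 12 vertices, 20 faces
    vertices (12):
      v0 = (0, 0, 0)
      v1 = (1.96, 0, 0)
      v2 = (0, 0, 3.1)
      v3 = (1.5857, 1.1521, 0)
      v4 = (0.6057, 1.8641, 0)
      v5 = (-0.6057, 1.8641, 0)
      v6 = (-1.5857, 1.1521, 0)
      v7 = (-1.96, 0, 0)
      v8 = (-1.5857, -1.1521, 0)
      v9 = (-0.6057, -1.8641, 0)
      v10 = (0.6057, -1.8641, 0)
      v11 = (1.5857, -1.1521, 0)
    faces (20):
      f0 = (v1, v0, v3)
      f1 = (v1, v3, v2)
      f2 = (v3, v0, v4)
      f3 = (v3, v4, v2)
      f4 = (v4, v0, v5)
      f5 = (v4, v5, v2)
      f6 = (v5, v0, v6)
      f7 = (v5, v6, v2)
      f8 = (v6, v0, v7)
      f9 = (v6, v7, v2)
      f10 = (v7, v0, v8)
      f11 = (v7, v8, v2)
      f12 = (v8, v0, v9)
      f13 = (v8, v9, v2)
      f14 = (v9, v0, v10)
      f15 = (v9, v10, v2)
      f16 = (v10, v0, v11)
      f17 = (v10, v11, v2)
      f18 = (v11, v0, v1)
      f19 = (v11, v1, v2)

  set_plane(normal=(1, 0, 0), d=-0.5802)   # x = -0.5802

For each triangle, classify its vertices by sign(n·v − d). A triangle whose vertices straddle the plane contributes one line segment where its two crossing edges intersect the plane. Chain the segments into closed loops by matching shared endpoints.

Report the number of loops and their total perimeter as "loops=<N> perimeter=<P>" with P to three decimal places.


loops=1 perimeter=9.554

Straddling triangles (12 of 20):
  (v4,v0,v5) [++-] → (-0.5802, 1.78562, 0)–(-0.5802, 1.8641, 0)  len=0.0785
  (v4,v5,v2) [+-+] → (-0.5802, 1.8641, 0)–(-0.5802, 1.78562, 0.13051)  len=0.1523
  (v5,v0,v6) [-+-] → (-0.5802, 1.78562, 0)–(-0.5802, 0.421548, 0)  len=1.3641
  (v5,v6,v2) [--+] → (-0.5802, 0.421548, 1.96572)–(-0.5802, 1.78562, 0.13051)  len=2.2866
  (v6,v0,v7) [-+-] → (-0.5802, 0.421548, 0)–(-0.5802, 0, 0)  len=0.4215
  (v6,v7,v2) [--+] → (-0.5802, 0, 2.18234)–(-0.5802, 0.421548, 1.96572)  len=0.4739
  (v7,v0,v8) [-+-] → (-0.5802, 0, 0)–(-0.5802, -0.421548, 0)  len=0.4215
  (v7,v8,v2) [--+] → (-0.5802, -0.421548, 1.96572)–(-0.5802, 0, 2.18234)  len=0.4739
  (v8,v0,v9) [-+-] → (-0.5802, -0.421548, 0)–(-0.5802, -1.78562, 0)  len=1.3641
  (v8,v9,v2) [--+] → (-0.5802, -1.78562, 0.13051)–(-0.5802, -0.421548, 1.96572)  len=2.2866
  (v9,v0,v10) [-++] → (-0.5802, -1.78562, 0)–(-0.5802, -1.8641, 0)  len=0.0785
  (v9,v10,v2) [-++] → (-0.5802, -1.8641, 0)–(-0.5802, -1.78562, 0.13051)  len=0.1523

Chained into 1 loop(s):
  loop 1: 12 segments, perimeter = 9.5539
Total perimeter = 9.554


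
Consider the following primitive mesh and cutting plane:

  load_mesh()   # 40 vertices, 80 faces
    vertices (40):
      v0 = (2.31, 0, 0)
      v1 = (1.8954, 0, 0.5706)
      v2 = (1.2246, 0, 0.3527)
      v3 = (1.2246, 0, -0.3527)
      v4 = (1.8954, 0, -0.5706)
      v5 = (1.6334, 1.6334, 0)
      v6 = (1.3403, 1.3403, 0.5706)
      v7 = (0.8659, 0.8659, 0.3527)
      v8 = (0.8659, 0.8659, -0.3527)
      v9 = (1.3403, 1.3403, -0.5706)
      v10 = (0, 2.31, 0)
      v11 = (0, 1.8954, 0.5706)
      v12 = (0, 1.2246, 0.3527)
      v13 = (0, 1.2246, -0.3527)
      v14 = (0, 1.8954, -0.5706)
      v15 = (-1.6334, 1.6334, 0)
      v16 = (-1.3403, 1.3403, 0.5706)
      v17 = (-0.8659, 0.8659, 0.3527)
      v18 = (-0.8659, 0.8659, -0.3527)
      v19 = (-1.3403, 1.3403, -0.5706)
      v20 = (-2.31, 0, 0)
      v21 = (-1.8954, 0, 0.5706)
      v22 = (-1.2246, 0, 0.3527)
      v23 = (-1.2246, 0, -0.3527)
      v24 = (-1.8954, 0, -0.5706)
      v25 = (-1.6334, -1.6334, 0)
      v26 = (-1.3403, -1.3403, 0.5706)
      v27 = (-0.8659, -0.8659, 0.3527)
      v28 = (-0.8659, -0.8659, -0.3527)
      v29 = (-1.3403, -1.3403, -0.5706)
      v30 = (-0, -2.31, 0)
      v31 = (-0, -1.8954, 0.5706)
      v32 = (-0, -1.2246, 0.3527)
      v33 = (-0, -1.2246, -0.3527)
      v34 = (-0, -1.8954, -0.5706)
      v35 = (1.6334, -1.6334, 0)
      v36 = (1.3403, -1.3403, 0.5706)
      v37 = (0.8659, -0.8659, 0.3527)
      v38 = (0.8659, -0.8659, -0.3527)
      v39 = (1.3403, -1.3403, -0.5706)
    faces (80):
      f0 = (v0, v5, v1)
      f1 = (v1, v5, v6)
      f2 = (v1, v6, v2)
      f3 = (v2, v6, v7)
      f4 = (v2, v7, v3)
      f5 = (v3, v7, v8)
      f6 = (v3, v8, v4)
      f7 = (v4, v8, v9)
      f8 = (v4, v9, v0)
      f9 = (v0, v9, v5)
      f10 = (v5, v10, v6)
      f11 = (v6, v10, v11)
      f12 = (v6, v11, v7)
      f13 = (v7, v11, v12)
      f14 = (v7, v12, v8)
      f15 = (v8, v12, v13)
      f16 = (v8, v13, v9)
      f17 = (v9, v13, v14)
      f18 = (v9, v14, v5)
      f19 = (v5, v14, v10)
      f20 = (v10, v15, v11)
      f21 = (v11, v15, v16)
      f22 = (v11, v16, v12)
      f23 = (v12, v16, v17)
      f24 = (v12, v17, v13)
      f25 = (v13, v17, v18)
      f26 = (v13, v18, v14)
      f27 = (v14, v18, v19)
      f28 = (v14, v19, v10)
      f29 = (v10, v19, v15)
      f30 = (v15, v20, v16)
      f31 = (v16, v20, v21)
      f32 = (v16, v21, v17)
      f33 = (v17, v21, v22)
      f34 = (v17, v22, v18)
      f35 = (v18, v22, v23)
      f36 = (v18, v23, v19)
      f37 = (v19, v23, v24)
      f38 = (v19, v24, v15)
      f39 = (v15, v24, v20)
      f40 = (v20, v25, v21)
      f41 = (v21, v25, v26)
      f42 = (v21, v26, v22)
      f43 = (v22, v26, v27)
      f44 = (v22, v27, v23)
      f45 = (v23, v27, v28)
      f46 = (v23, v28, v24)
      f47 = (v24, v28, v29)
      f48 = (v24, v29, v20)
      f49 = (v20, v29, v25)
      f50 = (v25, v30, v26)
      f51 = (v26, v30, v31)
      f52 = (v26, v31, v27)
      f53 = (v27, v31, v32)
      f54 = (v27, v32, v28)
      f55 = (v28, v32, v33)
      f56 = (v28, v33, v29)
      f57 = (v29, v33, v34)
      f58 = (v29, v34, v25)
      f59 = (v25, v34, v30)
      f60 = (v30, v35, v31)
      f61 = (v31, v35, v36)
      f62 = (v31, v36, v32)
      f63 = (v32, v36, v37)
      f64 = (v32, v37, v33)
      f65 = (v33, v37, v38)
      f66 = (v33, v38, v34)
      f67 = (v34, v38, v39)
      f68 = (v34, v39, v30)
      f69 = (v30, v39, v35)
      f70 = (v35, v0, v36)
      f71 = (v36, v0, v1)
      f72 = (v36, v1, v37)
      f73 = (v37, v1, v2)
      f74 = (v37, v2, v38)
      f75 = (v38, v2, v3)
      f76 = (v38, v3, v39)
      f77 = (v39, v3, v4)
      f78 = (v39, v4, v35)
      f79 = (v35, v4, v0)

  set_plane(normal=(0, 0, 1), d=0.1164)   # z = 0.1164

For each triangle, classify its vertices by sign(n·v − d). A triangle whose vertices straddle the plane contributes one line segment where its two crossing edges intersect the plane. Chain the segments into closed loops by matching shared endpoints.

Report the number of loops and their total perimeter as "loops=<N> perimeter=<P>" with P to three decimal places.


loops=2 perimeter=21.124

Straddling triangles (32 of 80):
  (v0,v5,v1) [--+] → (1.68685, 1.30019, 0.1164)–(2.22542, 0, 0.1164)  len=1.4073
  (v1,v5,v6) [+-+] → (1.68685, 1.30019, 0.1164)–(1.57361, 1.57361, 0.1164)  len=0.2959
  (v2,v7,v3) [++-] → (0.98606, 0.575835, 0.1164)–(1.2246, 0, 0.1164)  len=0.6233
  (v3,v7,v8) [-+-] → (0.98606, 0.575835, 0.1164)–(0.8659, 0.8659, 0.1164)  len=0.3140
  (v5,v10,v6) [--+] → (0.273416, 2.11219, 0.1164)–(1.57361, 1.57361, 0.1164)  len=1.4073
  (v6,v10,v11) [+-+] → (0.273416, 2.11219, 0.1164)–(0, 2.22542, 0.1164)  len=0.2959
  (v7,v12,v8) [++-] → (0.290065, 1.10444, 0.1164)–(0.8659, 0.8659, 0.1164)  len=0.6233
  (v8,v12,v13) [-+-] → (0.290065, 1.10444, 0.1164)–(0, 1.2246, 0.1164)  len=0.3140
  (v10,v15,v11) [--+] → (-1.30019, 1.68685, 0.1164)–(0, 2.22542, 0.1164)  len=1.4073
  (v11,v15,v16) [+-+] → (-1.30019, 1.68685, 0.1164)–(-1.57361, 1.57361, 0.1164)  len=0.2959
  (v12,v17,v13) [++-] → (-0.575835, 0.98606, 0.1164)–(0, 1.2246, 0.1164)  len=0.6233
  (v13,v17,v18) [-+-] → (-0.575835, 0.98606, 0.1164)–(-0.8659, 0.8659, 0.1164)  len=0.3140
  (v15,v20,v16) [--+] → (-2.11219, 0.273416, 0.1164)–(-1.57361, 1.57361, 0.1164)  len=1.4073
  (v16,v20,v21) [+-+] → (-2.11219, 0.273416, 0.1164)–(-2.22542, 0, 0.1164)  len=0.2959
  (v17,v22,v18) [++-] → (-1.10444, 0.290065, 0.1164)–(-0.8659, 0.8659, 0.1164)  len=0.6233
  (v18,v22,v23) [-+-] → (-1.10444, 0.290065, 0.1164)–(-1.2246, 0, 0.1164)  len=0.3140
  (v20,v25,v21) [--+] → (-1.68685, -1.30019, 0.1164)–(-2.22542, 0, 0.1164)  len=1.4073
  (v21,v25,v26) [+-+] → (-1.68685, -1.30019, 0.1164)–(-1.57361, -1.57361, 0.1164)  len=0.2959
  (v22,v27,v23) [++-] → (-0.98606, -0.575835, 0.1164)–(-1.2246, 0, 0.1164)  len=0.6233
  (v23,v27,v28) [-+-] → (-0.98606, -0.575835, 0.1164)–(-0.8659, -0.8659, 0.1164)  len=0.3140
  (v25,v30,v26) [--+] → (-0.273416, -2.11219, 0.1164)–(-1.57361, -1.57361, 0.1164)  len=1.4073
  (v26,v30,v31) [+-+] → (-0.273416, -2.11219, 0.1164)–(0, -2.22542, 0.1164)  len=0.2959
  (v27,v32,v28) [++-] → (-0.290065, -1.10444, 0.1164)–(-0.8659, -0.8659, 0.1164)  len=0.6233
  (v28,v32,v33) [-+-] → (-0.290065, -1.10444, 0.1164)–(0, -1.2246, 0.1164)  len=0.3140
  (v30,v35,v31) [--+] → (1.30019, -1.68685, 0.1164)–(0, -2.22542, 0.1164)  len=1.4073
  (v31,v35,v36) [+-+] → (1.30019, -1.68685, 0.1164)–(1.57361, -1.57361, 0.1164)  len=0.2959
  (v32,v37,v33) [++-] → (0.575835, -0.98606, 0.1164)–(0, -1.2246, 0.1164)  len=0.6233
  (v33,v37,v38) [-+-] → (0.575835, -0.98606, 0.1164)–(0.8659, -0.8659, 0.1164)  len=0.3140
  (v35,v0,v36) [--+] → (2.11219, -0.273416, 0.1164)–(1.57361, -1.57361, 0.1164)  len=1.4073
  (v36,v0,v1) [+-+] → (2.11219, -0.273416, 0.1164)–(2.22542, 0, 0.1164)  len=0.2959
  (v37,v2,v38) [++-] → (1.10444, -0.290065, 0.1164)–(0.8659, -0.8659, 0.1164)  len=0.6233
  (v38,v2,v3) [-+-] → (1.10444, -0.290065, 0.1164)–(1.2246, 0, 0.1164)  len=0.3140

Chained into 2 loop(s):
  loop 1: 16 segments, perimeter = 13.6261
  loop 2: 16 segments, perimeter = 7.4980
Total perimeter = 21.124


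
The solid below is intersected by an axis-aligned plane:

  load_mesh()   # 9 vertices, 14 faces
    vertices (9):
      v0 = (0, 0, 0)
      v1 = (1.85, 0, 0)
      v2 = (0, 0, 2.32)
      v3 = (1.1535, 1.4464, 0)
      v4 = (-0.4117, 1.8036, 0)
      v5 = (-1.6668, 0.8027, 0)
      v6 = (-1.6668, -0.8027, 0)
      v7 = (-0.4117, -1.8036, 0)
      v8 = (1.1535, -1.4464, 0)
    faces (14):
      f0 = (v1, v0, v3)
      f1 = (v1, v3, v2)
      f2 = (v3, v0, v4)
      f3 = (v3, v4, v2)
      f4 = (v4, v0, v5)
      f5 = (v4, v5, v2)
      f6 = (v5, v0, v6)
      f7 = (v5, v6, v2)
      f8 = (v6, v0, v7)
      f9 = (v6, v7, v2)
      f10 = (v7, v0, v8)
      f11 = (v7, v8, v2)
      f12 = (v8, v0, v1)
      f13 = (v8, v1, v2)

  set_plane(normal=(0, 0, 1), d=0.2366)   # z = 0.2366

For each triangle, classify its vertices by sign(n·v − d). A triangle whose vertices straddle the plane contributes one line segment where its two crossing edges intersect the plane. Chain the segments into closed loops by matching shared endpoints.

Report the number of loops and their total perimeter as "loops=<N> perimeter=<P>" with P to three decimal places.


Straddling triangles (7 of 14):
  (v1,v3,v2) [--+] → (1.03586, 1.29889, 0.2366)–(1.66133, 0, 0.2366)  len=1.4416
  (v3,v4,v2) [--+] → (-0.369714, 1.61966, 0.2366)–(1.03586, 1.29889, 0.2366)  len=1.4417
  (v4,v5,v2) [--+] → (-1.49682, 0.720838, 0.2366)–(-0.369714, 1.61966, 0.2366)  len=1.4416
  (v5,v6,v2) [--+] → (-1.49682, -0.720838, 0.2366)–(-1.49682, 0.720838, 0.2366)  len=1.4417
  (v6,v7,v2) [--+] → (-0.369714, -1.61966, 0.2366)–(-1.49682, -0.720838, 0.2366)  len=1.4416
  (v7,v8,v2) [--+] → (1.03586, -1.29889, 0.2366)–(-0.369714, -1.61966, 0.2366)  len=1.4417
  (v8,v1,v2) [--+] → (1.66133, 0, 0.2366)–(1.03586, -1.29889, 0.2366)  len=1.4416

Chained into 1 loop(s):
  loop 1: 7 segments, perimeter = 10.0916
Total perimeter = 10.092

loops=1 perimeter=10.092


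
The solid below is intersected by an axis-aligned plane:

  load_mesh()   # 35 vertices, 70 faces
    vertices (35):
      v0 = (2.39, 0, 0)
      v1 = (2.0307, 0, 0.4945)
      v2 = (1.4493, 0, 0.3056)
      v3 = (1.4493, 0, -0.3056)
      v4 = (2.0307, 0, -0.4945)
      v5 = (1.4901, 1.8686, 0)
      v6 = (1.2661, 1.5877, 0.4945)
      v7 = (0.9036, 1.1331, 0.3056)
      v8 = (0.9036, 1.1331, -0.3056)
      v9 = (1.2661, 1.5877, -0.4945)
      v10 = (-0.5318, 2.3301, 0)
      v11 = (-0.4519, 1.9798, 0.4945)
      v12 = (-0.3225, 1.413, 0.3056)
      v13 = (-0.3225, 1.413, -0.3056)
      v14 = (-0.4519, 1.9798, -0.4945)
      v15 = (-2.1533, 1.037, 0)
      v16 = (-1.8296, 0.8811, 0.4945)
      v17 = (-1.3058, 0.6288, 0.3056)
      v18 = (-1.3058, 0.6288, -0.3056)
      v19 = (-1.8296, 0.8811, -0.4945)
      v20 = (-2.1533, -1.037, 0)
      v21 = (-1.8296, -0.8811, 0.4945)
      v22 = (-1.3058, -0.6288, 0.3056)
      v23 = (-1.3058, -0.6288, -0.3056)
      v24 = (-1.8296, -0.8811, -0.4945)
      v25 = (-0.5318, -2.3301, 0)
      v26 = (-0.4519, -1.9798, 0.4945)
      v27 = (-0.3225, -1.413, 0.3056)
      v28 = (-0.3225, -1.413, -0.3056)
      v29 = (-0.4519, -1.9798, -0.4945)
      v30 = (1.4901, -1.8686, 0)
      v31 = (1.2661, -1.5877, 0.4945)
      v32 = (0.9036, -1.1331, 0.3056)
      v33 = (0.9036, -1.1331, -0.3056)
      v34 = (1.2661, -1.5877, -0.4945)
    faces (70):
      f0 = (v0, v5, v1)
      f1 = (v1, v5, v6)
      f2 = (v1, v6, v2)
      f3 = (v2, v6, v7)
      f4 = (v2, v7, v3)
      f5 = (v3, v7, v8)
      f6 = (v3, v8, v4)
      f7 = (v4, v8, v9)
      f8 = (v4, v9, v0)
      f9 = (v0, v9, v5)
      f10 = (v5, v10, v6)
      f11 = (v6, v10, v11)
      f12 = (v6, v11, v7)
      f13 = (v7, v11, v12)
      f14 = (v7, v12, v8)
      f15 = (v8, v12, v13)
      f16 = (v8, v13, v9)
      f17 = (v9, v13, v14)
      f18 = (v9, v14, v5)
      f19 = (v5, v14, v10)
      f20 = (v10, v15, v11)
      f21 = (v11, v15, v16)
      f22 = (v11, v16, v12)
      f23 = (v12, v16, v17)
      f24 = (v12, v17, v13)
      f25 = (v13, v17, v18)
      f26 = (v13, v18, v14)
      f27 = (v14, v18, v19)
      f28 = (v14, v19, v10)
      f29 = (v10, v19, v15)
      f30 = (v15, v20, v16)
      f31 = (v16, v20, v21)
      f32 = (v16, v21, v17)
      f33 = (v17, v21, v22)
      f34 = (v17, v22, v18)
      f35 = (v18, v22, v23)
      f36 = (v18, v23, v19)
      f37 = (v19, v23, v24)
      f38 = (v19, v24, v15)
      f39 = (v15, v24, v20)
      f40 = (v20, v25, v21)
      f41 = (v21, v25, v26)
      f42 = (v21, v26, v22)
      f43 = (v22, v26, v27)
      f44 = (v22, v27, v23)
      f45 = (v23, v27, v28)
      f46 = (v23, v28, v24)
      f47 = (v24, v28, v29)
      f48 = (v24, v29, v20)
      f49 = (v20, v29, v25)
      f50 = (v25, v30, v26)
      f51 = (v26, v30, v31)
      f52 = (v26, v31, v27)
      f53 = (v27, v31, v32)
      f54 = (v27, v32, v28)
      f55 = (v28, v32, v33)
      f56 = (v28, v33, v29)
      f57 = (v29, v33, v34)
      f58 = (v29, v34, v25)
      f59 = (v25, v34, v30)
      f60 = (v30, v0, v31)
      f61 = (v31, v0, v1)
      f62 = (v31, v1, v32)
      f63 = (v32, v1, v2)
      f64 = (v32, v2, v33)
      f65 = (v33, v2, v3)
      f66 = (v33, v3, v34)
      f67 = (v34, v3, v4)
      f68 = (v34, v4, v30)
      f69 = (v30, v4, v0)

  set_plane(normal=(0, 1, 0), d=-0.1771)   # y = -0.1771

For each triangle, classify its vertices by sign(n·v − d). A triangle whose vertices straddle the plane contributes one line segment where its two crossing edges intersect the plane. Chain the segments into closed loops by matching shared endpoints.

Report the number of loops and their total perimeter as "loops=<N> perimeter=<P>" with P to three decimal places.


loops=2 perimeter=5.963

Straddling triangles (20 of 70):
  (v15,v20,v16) [+-+] → (-2.1533, -0.1771, 0)–(-2.00818, -0.1771, 0.221688)  len=0.2650
  (v16,v20,v21) [+--] → (-2.00818, -0.1771, 0.221688)–(-1.8296, -0.1771, 0.4945)  len=0.3261
  (v16,v21,v17) [+-+] → (-1.8296, -0.1771, 0.4945)–(-1.58538, -0.1771, 0.406424)  len=0.2596
  (v17,v21,v22) [+--] → (-1.58538, -0.1771, 0.406424)–(-1.3058, -0.1771, 0.3056)  len=0.2972
  (v17,v22,v18) [+-+] → (-1.3058, -0.1771, 0.3056)–(-1.3058, -0.1771, 0.0860715)  len=0.2195
  (v18,v22,v23) [+--] → (-1.3058, -0.1771, 0.0860715)–(-1.3058, -0.1771, -0.3056)  len=0.3917
  (v18,v23,v19) [+-+] → (-1.3058, -0.1771, -0.3056)–(-1.4625, -0.1771, -0.362111)  len=0.1666
  (v19,v23,v24) [+--] → (-1.4625, -0.1771, -0.362111)–(-1.8296, -0.1771, -0.4945)  len=0.3902
  (v19,v24,v15) [+-+] → (-1.8296, -0.1771, -0.4945)–(-1.94841, -0.1771, -0.313004)  len=0.2169
  (v15,v24,v20) [+--] → (-1.94841, -0.1771, -0.313004)–(-2.1533, -0.1771, 0)  len=0.3741
  (v30,v0,v31) [-+-] → (2.30471, -0.1771, 0)–(2.26463, -0.1771, 0.055159)  len=0.0682
  (v31,v0,v1) [-++] → (2.26463, -0.1771, 0.055159)–(1.94541, -0.1771, 0.4945)  len=0.5431
  (v31,v1,v32) [-+-] → (1.94541, -0.1771, 0.4945)–(1.85454, -0.1771, 0.464976)  len=0.0956
  (v32,v1,v2) [-++] → (1.85454, -0.1771, 0.464976)–(1.36401, -0.1771, 0.3056)  len=0.5158
  (v32,v2,v33) [-+-] → (1.36401, -0.1771, 0.3056)–(1.36401, -0.1771, 0.210071)  len=0.0955
  (v33,v2,v3) [-++] → (1.36401, -0.1771, 0.210071)–(1.36401, -0.1771, -0.3056)  len=0.5157
  (v33,v3,v34) [-+-] → (1.36401, -0.1771, -0.3056)–(1.42886, -0.1771, -0.326671)  len=0.0682
  (v34,v3,v4) [-++] → (1.42886, -0.1771, -0.326671)–(1.94541, -0.1771, -0.4945)  len=0.5431
  (v34,v4,v30) [-+-] → (1.94541, -0.1771, -0.4945)–(1.97946, -0.1771, -0.447633)  len=0.0579
  (v30,v4,v0) [-++] → (1.97946, -0.1771, -0.447633)–(2.30471, -0.1771, 0)  len=0.5533

Chained into 2 loop(s):
  loop 1: 10 segments, perimeter = 2.9069
  loop 2: 10 segments, perimeter = 3.0563
Total perimeter = 5.963


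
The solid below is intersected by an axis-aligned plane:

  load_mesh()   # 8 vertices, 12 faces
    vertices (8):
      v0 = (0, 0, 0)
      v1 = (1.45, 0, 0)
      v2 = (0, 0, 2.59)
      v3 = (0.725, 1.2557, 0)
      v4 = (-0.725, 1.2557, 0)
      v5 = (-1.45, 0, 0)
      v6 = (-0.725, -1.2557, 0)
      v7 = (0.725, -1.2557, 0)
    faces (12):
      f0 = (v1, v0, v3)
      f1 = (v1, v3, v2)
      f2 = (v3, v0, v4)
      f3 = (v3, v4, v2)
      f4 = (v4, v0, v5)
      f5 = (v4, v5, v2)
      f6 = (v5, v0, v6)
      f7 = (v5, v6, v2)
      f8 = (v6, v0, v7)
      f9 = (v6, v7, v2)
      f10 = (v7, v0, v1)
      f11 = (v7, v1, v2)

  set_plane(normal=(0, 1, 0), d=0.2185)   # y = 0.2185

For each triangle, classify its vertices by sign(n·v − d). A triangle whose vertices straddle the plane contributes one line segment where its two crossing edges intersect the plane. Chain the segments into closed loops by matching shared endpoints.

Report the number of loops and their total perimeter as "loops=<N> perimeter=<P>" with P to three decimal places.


Straddling triangles (6 of 12):
  (v1,v0,v3) [--+] → (0.126155, 0.2185, 0)–(1.32385, 0.2185, 0)  len=1.1977
  (v1,v3,v2) [-+-] → (1.32385, 0.2185, 0)–(0.126155, 0.2185, 2.13932)  len=2.4518
  (v3,v0,v4) [+-+] → (0.126155, 0.2185, 0)–(-0.126155, 0.2185, 0)  len=0.2523
  (v3,v4,v2) [++-] → (-0.126155, 0.2185, 2.13932)–(0.126155, 0.2185, 2.13932)  len=0.2523
  (v4,v0,v5) [+--] → (-0.126155, 0.2185, 0)–(-1.32385, 0.2185, 0)  len=1.1977
  (v4,v5,v2) [+--] → (-1.32385, 0.2185, 0)–(-0.126155, 0.2185, 2.13932)  len=2.4518

Chained into 1 loop(s):
  loop 1: 6 segments, perimeter = 7.8035
Total perimeter = 7.804

loops=1 perimeter=7.804


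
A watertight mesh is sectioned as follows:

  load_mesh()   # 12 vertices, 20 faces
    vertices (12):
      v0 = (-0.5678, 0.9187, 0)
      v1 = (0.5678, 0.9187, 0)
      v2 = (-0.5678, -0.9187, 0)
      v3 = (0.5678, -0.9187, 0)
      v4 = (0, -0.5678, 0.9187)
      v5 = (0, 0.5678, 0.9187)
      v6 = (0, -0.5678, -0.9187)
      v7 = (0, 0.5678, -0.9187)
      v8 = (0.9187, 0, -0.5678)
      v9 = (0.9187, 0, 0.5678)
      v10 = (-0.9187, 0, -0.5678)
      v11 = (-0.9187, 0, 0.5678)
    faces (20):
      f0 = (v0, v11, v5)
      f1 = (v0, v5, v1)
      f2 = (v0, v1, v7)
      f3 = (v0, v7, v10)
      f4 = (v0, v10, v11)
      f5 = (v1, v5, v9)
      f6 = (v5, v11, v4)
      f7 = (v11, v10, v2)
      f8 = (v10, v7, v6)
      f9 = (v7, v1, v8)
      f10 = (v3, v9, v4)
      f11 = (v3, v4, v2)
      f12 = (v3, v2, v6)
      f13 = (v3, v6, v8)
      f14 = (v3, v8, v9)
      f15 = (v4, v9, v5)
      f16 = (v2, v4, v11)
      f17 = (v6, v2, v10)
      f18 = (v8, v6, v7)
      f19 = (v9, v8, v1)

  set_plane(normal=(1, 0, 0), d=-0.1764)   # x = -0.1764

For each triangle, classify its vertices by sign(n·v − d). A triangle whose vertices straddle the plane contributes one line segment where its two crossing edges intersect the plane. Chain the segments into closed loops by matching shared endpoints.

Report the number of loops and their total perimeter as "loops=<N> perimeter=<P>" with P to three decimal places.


loops=1 perimeter=5.780

Straddling triangles (10 of 20):
  (v0,v11,v5) [--+] → (-0.1764, 0.458776, 0.851324)–(-0.1764, 0.676815, 0.633285)  len=0.3084
  (v0,v5,v1) [-++] → (-0.1764, 0.676815, 0.633285)–(-0.1764, 0.9187, 0)  len=0.6779
  (v0,v1,v7) [-++] → (-0.1764, 0.9187, 0)–(-0.1764, 0.676815, -0.633285)  len=0.6779
  (v0,v7,v10) [-+-] → (-0.1764, 0.676815, -0.633285)–(-0.1764, 0.458776, -0.851324)  len=0.3084
  (v5,v11,v4) [+-+] → (-0.1764, 0.458776, 0.851324)–(-0.1764, -0.458776, 0.851324)  len=0.9176
  (v10,v7,v6) [-++] → (-0.1764, 0.458776, -0.851324)–(-0.1764, -0.458776, -0.851324)  len=0.9176
  (v3,v4,v2) [++-] → (-0.1764, -0.676815, 0.633285)–(-0.1764, -0.9187, 0)  len=0.6779
  (v3,v2,v6) [+-+] → (-0.1764, -0.9187, 0)–(-0.1764, -0.676815, -0.633285)  len=0.6779
  (v2,v4,v11) [-+-] → (-0.1764, -0.676815, 0.633285)–(-0.1764, -0.458776, 0.851324)  len=0.3084
  (v6,v2,v10) [+--] → (-0.1764, -0.676815, -0.633285)–(-0.1764, -0.458776, -0.851324)  len=0.3084

Chained into 1 loop(s):
  loop 1: 10 segments, perimeter = 5.7801
Total perimeter = 5.780


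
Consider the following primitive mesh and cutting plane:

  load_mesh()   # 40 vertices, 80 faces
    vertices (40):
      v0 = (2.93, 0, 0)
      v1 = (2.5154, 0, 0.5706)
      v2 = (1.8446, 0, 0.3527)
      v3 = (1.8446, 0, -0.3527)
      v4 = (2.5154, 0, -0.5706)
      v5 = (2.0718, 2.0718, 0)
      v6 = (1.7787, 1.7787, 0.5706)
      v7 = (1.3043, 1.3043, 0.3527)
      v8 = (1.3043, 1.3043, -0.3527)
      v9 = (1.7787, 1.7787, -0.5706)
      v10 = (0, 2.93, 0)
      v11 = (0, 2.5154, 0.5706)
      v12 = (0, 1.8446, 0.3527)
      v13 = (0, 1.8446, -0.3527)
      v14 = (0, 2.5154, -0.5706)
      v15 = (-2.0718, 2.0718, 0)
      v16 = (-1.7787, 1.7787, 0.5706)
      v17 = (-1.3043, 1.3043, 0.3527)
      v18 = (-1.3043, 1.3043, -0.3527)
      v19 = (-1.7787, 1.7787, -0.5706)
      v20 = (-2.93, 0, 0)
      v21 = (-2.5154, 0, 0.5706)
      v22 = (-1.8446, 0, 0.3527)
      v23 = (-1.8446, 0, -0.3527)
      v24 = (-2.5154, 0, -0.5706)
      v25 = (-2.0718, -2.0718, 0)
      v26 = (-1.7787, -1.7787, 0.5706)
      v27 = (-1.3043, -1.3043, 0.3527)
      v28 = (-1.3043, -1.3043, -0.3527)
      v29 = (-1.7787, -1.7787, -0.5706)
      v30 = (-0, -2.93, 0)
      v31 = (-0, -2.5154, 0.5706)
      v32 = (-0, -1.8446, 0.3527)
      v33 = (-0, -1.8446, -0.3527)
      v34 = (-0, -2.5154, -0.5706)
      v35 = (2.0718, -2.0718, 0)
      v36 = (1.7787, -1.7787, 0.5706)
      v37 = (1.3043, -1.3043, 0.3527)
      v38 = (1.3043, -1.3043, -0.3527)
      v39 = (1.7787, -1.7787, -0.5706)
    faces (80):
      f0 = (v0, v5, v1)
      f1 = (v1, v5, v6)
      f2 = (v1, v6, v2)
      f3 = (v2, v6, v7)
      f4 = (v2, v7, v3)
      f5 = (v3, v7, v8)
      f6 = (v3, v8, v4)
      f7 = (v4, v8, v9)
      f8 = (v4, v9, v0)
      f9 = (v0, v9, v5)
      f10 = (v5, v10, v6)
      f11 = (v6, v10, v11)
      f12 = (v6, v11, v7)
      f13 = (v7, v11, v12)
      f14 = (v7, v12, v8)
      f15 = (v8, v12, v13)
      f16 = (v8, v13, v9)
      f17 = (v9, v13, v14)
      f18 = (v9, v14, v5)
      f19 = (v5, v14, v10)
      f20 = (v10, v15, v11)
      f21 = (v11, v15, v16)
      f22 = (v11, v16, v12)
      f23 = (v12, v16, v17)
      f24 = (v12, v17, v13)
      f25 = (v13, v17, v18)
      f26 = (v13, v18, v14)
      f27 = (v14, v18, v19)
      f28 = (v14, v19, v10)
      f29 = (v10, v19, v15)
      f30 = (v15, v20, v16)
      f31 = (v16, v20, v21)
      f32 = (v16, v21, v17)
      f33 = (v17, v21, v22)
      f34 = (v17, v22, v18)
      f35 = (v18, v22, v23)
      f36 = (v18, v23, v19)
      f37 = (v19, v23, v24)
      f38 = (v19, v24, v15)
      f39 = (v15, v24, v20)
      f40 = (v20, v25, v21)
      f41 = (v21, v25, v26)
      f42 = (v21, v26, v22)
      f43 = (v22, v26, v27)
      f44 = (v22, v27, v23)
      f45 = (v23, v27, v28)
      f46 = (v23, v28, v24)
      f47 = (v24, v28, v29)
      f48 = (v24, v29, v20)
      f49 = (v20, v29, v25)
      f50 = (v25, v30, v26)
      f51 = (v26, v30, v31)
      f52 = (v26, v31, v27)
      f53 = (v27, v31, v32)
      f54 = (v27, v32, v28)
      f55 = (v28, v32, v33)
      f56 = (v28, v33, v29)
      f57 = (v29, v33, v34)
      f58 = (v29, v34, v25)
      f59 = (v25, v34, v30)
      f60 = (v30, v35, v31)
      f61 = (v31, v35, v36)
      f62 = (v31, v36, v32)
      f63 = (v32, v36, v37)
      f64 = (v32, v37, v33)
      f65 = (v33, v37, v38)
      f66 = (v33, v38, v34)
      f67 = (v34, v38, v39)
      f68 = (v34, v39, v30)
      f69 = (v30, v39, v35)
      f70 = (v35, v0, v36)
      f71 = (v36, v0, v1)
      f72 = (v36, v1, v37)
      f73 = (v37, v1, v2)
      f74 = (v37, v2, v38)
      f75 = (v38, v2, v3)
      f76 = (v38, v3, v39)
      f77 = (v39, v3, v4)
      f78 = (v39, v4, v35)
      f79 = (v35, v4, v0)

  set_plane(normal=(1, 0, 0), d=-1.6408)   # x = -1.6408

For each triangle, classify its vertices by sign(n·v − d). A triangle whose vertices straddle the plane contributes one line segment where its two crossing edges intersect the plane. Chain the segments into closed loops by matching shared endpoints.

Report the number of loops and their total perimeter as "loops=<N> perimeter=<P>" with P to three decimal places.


Straddling triangles (24 of 80):
  (v10,v15,v11) [+-+] → (-1.6408, 2.25033, 0)–(-1.6408, 2.16408, 0.118703)  len=0.1467
  (v11,v15,v16) [+--] → (-1.6408, 2.16408, 0.118703)–(-1.6408, 1.83582, 0.5706)  len=0.5585
  (v11,v16,v12) [+-+] → (-1.6408, 1.83582, 0.5706)–(-1.6408, 1.78381, 0.553707)  len=0.0547
  (v12,v16,v17) [+-+] → (-1.6408, 1.78381, 0.553707)–(-1.6408, 1.6408, 0.50726)  len=0.1504
  (v14,v18,v19) [++-] → (-1.6408, 1.6408, -0.50726)–(-1.6408, 1.83582, -0.5706)  len=0.2050
  (v14,v19,v10) [+-+] → (-1.6408, 1.83582, -0.5706)–(-1.6408, 1.86796, -0.526362)  len=0.0547
  (v10,v19,v15) [+--] → (-1.6408, 1.86796, -0.526362)–(-1.6408, 2.25033, 0)  len=0.6506
  (v16,v21,v17) [--+] → (-1.6408, 0.941905, 0.413243)–(-1.6408, 1.6408, 0.50726)  len=0.7052
  (v17,v21,v22) [+--] → (-1.6408, 0.941905, 0.413243)–(-1.6408, 0.491979, 0.3527)  len=0.4540
  (v17,v22,v18) [+-+] → (-1.6408, 0.491979, 0.3527)–(-1.6408, 0.491979, 0.0866246)  len=0.2661
  (v18,v22,v23) [+--] → (-1.6408, 0.491979, 0.0866246)–(-1.6408, 0.491979, -0.3527)  len=0.4393
  (v18,v23,v19) [+--] → (-1.6408, 0.491979, -0.3527)–(-1.6408, 1.6408, -0.50726)  len=1.1592
  (v22,v26,v27) [--+] → (-1.6408, -1.6408, 0.50726)–(-1.6408, -0.491979, 0.3527)  len=1.1592
  (v22,v27,v23) [-+-] → (-1.6408, -0.491979, 0.3527)–(-1.6408, -0.491979, -0.0866246)  len=0.4393
  (v23,v27,v28) [-++] → (-1.6408, -0.491979, -0.0866246)–(-1.6408, -0.491979, -0.3527)  len=0.2661
  (v23,v28,v24) [-+-] → (-1.6408, -0.491979, -0.3527)–(-1.6408, -0.941905, -0.413243)  len=0.4540
  (v24,v28,v29) [-+-] → (-1.6408, -0.941905, -0.413243)–(-1.6408, -1.6408, -0.50726)  len=0.7052
  (v25,v30,v26) [-+-] → (-1.6408, -2.25033, 0)–(-1.6408, -1.86796, 0.526362)  len=0.6506
  (v26,v30,v31) [-++] → (-1.6408, -1.86796, 0.526362)–(-1.6408, -1.83582, 0.5706)  len=0.0547
  (v26,v31,v27) [-++] → (-1.6408, -1.83582, 0.5706)–(-1.6408, -1.6408, 0.50726)  len=0.2050
  (v28,v33,v29) [++-] → (-1.6408, -1.78381, -0.553707)–(-1.6408, -1.6408, -0.50726)  len=0.1504
  (v29,v33,v34) [-++] → (-1.6408, -1.78381, -0.553707)–(-1.6408, -1.83582, -0.5706)  len=0.0547
  (v29,v34,v25) [-+-] → (-1.6408, -1.83582, -0.5706)–(-1.6408, -2.16408, -0.118703)  len=0.5585
  (v25,v34,v30) [-++] → (-1.6408, -2.16408, -0.118703)–(-1.6408, -2.25033, 0)  len=0.1467

Chained into 2 loop(s):
  loop 1: 12 segments, perimeter = 4.8444
  loop 2: 12 segments, perimeter = 4.8444
Total perimeter = 9.689

loops=2 perimeter=9.689


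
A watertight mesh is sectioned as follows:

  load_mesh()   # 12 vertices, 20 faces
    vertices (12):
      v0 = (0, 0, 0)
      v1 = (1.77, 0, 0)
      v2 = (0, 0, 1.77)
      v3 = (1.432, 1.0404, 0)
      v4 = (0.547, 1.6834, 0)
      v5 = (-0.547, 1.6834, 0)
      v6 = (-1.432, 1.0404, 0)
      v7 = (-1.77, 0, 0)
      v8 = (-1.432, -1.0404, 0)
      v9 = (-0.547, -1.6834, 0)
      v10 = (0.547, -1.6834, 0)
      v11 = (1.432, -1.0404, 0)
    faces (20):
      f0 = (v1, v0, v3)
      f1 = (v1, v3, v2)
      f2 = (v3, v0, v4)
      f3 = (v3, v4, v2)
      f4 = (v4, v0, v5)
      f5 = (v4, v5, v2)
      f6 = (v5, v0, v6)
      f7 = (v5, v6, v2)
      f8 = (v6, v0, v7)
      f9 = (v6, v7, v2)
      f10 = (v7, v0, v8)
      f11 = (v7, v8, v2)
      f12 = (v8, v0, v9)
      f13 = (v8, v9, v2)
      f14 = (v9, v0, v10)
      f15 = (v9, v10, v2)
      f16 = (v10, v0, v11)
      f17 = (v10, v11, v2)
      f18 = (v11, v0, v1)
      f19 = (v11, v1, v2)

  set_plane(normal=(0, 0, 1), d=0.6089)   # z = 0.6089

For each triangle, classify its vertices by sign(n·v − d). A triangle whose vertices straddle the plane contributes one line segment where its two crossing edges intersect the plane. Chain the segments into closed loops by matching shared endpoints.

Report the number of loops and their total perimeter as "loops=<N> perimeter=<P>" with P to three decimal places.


loops=1 perimeter=7.176

Straddling triangles (10 of 20):
  (v1,v3,v2) [--+] → (0.939376, 0.682491, 0.6089)–(1.1611, 0, 0.6089)  len=0.7176
  (v3,v4,v2) [--+] → (0.358826, 1.10429, 0.6089)–(0.939376, 0.682491, 0.6089)  len=0.7176
  (v4,v5,v2) [--+] → (-0.358826, 1.10429, 0.6089)–(0.358826, 1.10429, 0.6089)  len=0.7177
  (v5,v6,v2) [--+] → (-0.939376, 0.682491, 0.6089)–(-0.358826, 1.10429, 0.6089)  len=0.7176
  (v6,v7,v2) [--+] → (-1.1611, 0, 0.6089)–(-0.939376, 0.682491, 0.6089)  len=0.7176
  (v7,v8,v2) [--+] → (-0.939376, -0.682491, 0.6089)–(-1.1611, 0, 0.6089)  len=0.7176
  (v8,v9,v2) [--+] → (-0.358826, -1.10429, 0.6089)–(-0.939376, -0.682491, 0.6089)  len=0.7176
  (v9,v10,v2) [--+] → (0.358826, -1.10429, 0.6089)–(-0.358826, -1.10429, 0.6089)  len=0.7177
  (v10,v11,v2) [--+] → (0.939376, -0.682491, 0.6089)–(0.358826, -1.10429, 0.6089)  len=0.7176
  (v11,v1,v2) [--+] → (1.1611, 0, 0.6089)–(0.939376, -0.682491, 0.6089)  len=0.7176

Chained into 1 loop(s):
  loop 1: 10 segments, perimeter = 7.1761
Total perimeter = 7.176


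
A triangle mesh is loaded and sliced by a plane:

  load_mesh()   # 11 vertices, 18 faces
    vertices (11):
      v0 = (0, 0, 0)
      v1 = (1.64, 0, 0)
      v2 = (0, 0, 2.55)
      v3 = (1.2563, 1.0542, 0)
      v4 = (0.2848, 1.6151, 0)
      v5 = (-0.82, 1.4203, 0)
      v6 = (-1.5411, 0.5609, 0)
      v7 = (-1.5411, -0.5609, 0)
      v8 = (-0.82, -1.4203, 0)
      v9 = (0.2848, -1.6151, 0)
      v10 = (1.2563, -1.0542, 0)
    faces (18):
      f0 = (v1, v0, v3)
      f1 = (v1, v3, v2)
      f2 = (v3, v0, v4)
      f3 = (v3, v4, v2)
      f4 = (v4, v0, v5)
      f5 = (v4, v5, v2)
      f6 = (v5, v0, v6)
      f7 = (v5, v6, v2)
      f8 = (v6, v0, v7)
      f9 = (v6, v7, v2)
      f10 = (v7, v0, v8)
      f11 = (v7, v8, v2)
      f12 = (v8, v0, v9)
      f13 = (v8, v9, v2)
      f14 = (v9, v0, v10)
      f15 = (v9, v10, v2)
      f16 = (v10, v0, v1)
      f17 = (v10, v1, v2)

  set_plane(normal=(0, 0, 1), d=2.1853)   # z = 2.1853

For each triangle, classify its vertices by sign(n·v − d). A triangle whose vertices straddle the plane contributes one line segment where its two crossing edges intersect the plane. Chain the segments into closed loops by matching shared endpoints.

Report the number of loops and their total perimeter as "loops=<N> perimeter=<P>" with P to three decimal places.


loops=1 perimeter=1.444

Straddling triangles (9 of 18):
  (v1,v3,v2) [--+] → (0.179676, 0.150771, 2.1853)–(0.234552, 0, 2.1853)  len=0.1604
  (v3,v4,v2) [--+] → (0.040732, 0.230991, 2.1853)–(0.179676, 0.150771, 2.1853)  len=0.1604
  (v4,v5,v2) [--+] → (-0.117276, 0.203131, 2.1853)–(0.040732, 0.230991, 2.1853)  len=0.1604
  (v5,v6,v2) [--+] → (-0.220408, 0.0802197, 2.1853)–(-0.117276, 0.203131, 2.1853)  len=0.1604
  (v6,v7,v2) [--+] → (-0.220408, -0.0802197, 2.1853)–(-0.220408, 0.0802197, 2.1853)  len=0.1604
  (v7,v8,v2) [--+] → (-0.117276, -0.203131, 2.1853)–(-0.220408, -0.0802197, 2.1853)  len=0.1604
  (v8,v9,v2) [--+] → (0.040732, -0.230991, 2.1853)–(-0.117276, -0.203131, 2.1853)  len=0.1604
  (v9,v10,v2) [--+] → (0.179676, -0.150771, 2.1853)–(0.040732, -0.230991, 2.1853)  len=0.1604
  (v10,v1,v2) [--+] → (0.234552, 0, 2.1853)–(0.179676, -0.150771, 2.1853)  len=0.1604

Chained into 1 loop(s):
  loop 1: 9 segments, perimeter = 1.4440
Total perimeter = 1.444


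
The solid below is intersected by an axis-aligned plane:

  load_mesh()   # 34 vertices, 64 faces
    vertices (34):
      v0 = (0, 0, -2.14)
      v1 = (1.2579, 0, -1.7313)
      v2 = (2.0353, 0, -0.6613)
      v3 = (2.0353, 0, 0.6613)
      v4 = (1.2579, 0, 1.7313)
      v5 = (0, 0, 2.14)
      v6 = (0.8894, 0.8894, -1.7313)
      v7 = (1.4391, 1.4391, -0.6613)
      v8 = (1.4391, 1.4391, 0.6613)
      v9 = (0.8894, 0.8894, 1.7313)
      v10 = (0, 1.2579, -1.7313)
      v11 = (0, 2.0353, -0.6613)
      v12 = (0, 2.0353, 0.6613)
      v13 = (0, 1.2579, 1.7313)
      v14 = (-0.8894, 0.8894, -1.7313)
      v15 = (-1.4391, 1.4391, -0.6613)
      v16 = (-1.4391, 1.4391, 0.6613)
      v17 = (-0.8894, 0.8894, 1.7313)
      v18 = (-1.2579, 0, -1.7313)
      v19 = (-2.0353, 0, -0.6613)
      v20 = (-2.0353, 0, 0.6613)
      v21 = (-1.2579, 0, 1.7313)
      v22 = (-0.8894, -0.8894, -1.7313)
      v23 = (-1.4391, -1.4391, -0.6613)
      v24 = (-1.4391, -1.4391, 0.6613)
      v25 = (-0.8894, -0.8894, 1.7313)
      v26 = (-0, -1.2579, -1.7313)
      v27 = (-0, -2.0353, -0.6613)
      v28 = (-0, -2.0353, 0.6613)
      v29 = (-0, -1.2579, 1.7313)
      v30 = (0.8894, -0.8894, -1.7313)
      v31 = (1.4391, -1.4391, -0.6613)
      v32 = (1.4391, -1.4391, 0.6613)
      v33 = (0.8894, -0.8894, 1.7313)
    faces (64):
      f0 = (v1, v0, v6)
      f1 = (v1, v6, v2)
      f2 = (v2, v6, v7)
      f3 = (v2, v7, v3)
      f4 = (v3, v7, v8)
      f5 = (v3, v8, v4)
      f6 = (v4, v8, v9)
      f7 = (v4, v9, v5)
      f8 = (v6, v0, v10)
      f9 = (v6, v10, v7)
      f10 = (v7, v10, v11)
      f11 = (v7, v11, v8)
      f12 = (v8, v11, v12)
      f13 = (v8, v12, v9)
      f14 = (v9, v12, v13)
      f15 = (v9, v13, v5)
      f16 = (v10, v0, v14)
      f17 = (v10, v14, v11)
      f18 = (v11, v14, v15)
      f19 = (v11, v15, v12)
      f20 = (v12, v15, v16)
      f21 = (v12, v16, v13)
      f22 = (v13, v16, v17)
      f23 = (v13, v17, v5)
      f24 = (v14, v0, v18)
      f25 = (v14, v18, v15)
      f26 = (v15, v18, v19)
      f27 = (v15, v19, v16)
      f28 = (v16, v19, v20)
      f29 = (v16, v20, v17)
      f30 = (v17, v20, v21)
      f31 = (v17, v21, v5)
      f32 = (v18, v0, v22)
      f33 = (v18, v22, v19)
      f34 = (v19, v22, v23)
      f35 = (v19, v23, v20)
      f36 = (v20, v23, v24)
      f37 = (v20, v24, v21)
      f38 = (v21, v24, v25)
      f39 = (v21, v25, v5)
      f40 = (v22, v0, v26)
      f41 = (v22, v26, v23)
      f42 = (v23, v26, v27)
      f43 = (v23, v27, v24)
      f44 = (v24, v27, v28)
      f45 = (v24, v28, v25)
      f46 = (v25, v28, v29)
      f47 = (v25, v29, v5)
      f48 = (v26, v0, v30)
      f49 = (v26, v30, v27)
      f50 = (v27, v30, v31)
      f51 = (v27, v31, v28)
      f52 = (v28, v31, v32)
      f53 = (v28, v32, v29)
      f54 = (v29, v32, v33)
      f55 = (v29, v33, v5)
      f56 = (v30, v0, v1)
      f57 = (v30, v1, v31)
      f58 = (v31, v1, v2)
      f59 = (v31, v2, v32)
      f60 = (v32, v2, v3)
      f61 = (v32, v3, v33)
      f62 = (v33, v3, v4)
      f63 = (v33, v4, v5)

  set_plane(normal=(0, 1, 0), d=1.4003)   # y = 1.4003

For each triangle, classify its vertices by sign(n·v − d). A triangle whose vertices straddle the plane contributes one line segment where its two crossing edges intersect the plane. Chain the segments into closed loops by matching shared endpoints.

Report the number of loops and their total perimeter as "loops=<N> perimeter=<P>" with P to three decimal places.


Straddling triangles (18 of 64):
  (v2,v6,v7) [--+] → (1.4003, 1.4003, -0.736825)–(1.45517, 1.4003, -0.6613)  len=0.0934
  (v2,v7,v3) [-+-] → (1.45517, 1.4003, -0.6613)–(1.45517, 1.4003, -0.625641)  len=0.0357
  (v3,v7,v8) [-++] → (1.45517, 1.4003, -0.625641)–(1.45517, 1.4003, 0.6613)  len=1.2869
  (v3,v8,v4) [-+-] → (1.45517, 1.4003, 0.6613)–(1.43421, 1.4003, 0.690149)  len=0.0357
  (v4,v8,v9) [-+-] → (1.43421, 1.4003, 0.690149)–(1.4003, 1.4003, 0.736825)  len=0.0577
  (v6,v10,v7) [--+] → (1.13095, 1.4003, -0.890417)–(1.4003, 1.4003, -0.736825)  len=0.3101
  (v7,v10,v11) [+-+] → (1.13095, 1.4003, -0.890417)–(0, 1.4003, -1.5353)  len=1.3019
  (v8,v12,v9) [++-] → (0.492861, 1.4003, 1.25424)–(1.4003, 1.4003, 0.736825)  len=1.0446
  (v9,v12,v13) [-+-] → (0.492861, 1.4003, 1.25424)–(0, 1.4003, 1.5353)  len=0.5674
  (v10,v14,v11) [--+] → (-0.492861, 1.4003, -1.25424)–(0, 1.4003, -1.5353)  len=0.5674
  (v11,v14,v15) [+-+] → (-0.492861, 1.4003, -1.25424)–(-1.4003, 1.4003, -0.736825)  len=1.0446
  (v12,v16,v13) [++-] → (-1.13095, 1.4003, 0.890417)–(0, 1.4003, 1.5353)  len=1.3019
  (v13,v16,v17) [-+-] → (-1.13095, 1.4003, 0.890417)–(-1.4003, 1.4003, 0.736825)  len=0.3101
  (v14,v18,v15) [--+] → (-1.43421, 1.4003, -0.690149)–(-1.4003, 1.4003, -0.736825)  len=0.0577
  (v15,v18,v19) [+--] → (-1.43421, 1.4003, -0.690149)–(-1.45517, 1.4003, -0.6613)  len=0.0357
  (v15,v19,v16) [+-+] → (-1.45517, 1.4003, -0.6613)–(-1.45517, 1.4003, 0.625641)  len=1.2869
  (v16,v19,v20) [+--] → (-1.45517, 1.4003, 0.625641)–(-1.45517, 1.4003, 0.6613)  len=0.0357
  (v16,v20,v17) [+--] → (-1.45517, 1.4003, 0.6613)–(-1.4003, 1.4003, 0.736825)  len=0.0934

Chained into 1 loop(s):
  loop 1: 18 segments, perimeter = 9.4665
Total perimeter = 9.466

loops=1 perimeter=9.466
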